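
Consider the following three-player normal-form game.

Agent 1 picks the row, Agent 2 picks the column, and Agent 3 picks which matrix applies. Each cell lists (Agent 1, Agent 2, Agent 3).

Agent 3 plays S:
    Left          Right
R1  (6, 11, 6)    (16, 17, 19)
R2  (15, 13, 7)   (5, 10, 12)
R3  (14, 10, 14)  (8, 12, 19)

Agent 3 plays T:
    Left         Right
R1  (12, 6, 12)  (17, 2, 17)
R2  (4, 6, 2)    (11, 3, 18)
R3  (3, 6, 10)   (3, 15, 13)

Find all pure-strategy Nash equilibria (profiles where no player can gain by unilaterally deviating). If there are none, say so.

Agent 1 against (Left, S): payoffs 6, 15, 14 → best response R2.
Agent 1 against (Left, T): payoffs 12, 4, 3 → best response R1.
Agent 1 against (Right, S): payoffs 16, 5, 8 → best response R1.
Agent 1 against (Right, T): payoffs 17, 11, 3 → best response R1.
Agent 2 against (R1, S): payoffs 11, 17 → best response Right.
Agent 2 against (R1, T): payoffs 6, 2 → best response Left.
Agent 2 against (R2, S): payoffs 13, 10 → best response Left.
Agent 2 against (R2, T): payoffs 6, 3 → best response Left.
Agent 2 against (R3, S): payoffs 10, 12 → best response Right.
Agent 2 against (R3, T): payoffs 6, 15 → best response Right.
Agent 3 against (R1, Left): payoffs 6, 12 → best response T.
Agent 3 against (R1, Right): payoffs 19, 17 → best response S.
Agent 3 against (R2, Left): payoffs 7, 2 → best response S.
Agent 3 against (R2, Right): payoffs 12, 18 → best response T.
Agent 3 against (R3, Left): payoffs 14, 10 → best response S.
Agent 3 against (R3, Right): payoffs 19, 13 → best response S.
Mutual best responses: (R1, Left, T); (R1, Right, S); (R2, Left, S).

(R1, Left, T), (R1, Right, S), (R2, Left, S)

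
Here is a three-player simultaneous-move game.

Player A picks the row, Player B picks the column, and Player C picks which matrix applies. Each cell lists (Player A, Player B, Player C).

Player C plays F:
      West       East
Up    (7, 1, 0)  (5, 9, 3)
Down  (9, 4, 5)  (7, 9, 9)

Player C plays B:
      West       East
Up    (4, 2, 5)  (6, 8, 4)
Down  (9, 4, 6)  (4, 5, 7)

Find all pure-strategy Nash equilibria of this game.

Check each profile: it is a Nash equilibrium iff no player can strictly gain by switching unilaterally.
(Up, West, F): Player A can switch to Down (7 → 9). Not NE.
(Up, West, B): Player A can switch to Down (4 → 9). Not NE.
(Up, East, F): Player A can switch to Down (5 → 7). Not NE.
(Up, East, B): Player A gets 6, best alternative 4; Player B gets 8, best alternative 2; Player C gets 4, best alternative 3. No profitable deviation — NE.
(Down, West, F): Player B can switch to East (4 → 9). Not NE.
(Down, West, B): Player B can switch to East (4 → 5). Not NE.
(Down, East, F): Player A gets 7, best alternative 5; Player B gets 9, best alternative 4; Player C gets 9, best alternative 7. No profitable deviation — NE.
(Down, East, B): Player A can switch to Up (4 → 6). Not NE.

(Up, East, B) and (Down, East, F)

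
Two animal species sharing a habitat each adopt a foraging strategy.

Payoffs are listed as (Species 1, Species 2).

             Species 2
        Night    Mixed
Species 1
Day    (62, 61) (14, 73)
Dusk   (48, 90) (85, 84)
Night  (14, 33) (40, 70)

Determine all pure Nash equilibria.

No pure-strategy Nash equilibrium.

(Day, Night): Species 2 can switch to Mixed (61 → 73). Not NE.
(Day, Mixed): Species 1 can switch to Dusk (14 → 85). Not NE.
(Dusk, Night): Species 1 can switch to Day (48 → 62). Not NE.
(Dusk, Mixed): Species 2 can switch to Night (84 → 90). Not NE.
(Night, Night): Species 1 can switch to Day (14 → 62). Not NE.
(Night, Mixed): Species 1 can switch to Dusk (40 → 85). Not NE.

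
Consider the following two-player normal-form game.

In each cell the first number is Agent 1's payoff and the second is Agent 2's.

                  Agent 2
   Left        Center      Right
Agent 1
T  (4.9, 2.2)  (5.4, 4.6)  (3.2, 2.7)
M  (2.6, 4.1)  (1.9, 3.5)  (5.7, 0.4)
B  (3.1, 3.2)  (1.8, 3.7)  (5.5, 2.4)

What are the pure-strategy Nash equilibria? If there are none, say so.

(T, Center)

(T, Left): Agent 2 can switch to Center (2.2 → 4.6). Not NE.
(T, Center): Agent 1 gets 5.4, best alternative 1.9; Agent 2 gets 4.6, best alternative 2.7. No profitable deviation — NE.
(T, Right): Agent 1 can switch to M (3.2 → 5.7). Not NE.
(M, Left): Agent 1 can switch to T (2.6 → 4.9). Not NE.
(M, Center): Agent 1 can switch to T (1.9 → 5.4). Not NE.
(M, Right): Agent 2 can switch to Left (0.4 → 4.1). Not NE.
(B, Left): Agent 1 can switch to T (3.1 → 4.9). Not NE.
(B, Center): Agent 1 can switch to T (1.8 → 5.4). Not NE.
(B, Right): Agent 1 can switch to M (5.5 → 5.7). Not NE.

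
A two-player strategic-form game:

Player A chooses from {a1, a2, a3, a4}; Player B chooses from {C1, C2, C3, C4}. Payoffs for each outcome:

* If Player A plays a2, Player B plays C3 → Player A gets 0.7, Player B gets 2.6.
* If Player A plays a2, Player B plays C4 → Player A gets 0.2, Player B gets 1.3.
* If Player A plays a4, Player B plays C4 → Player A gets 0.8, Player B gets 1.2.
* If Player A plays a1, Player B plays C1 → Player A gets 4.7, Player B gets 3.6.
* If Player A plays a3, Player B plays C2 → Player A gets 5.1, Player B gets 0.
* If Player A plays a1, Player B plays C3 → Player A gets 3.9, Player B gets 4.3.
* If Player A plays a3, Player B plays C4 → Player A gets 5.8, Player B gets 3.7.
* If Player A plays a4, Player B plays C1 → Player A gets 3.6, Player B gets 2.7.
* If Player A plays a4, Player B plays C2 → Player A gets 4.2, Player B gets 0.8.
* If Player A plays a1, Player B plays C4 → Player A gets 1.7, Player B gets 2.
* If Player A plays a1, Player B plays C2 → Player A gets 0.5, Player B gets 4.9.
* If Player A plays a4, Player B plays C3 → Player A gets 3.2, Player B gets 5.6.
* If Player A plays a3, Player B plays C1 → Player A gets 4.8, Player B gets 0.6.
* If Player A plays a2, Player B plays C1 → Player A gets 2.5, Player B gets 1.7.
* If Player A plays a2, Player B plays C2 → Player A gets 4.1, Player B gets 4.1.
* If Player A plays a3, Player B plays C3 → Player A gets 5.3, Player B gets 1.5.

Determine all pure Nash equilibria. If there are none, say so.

Player A against C1: payoffs 4.7, 2.5, 4.8, 3.6 → best response a3.
Player A against C2: payoffs 0.5, 4.1, 5.1, 4.2 → best response a3.
Player A against C3: payoffs 3.9, 0.7, 5.3, 3.2 → best response a3.
Player A against C4: payoffs 1.7, 0.2, 5.8, 0.8 → best response a3.
Player B against a1: payoffs 3.6, 4.9, 4.3, 2 → best response C2.
Player B against a2: payoffs 1.7, 4.1, 2.6, 1.3 → best response C2.
Player B against a3: payoffs 0.6, 0, 1.5, 3.7 → best response C4.
Player B against a4: payoffs 2.7, 0.8, 5.6, 1.2 → best response C3.
Mutual best responses: (a3, C4).

The unique pure-strategy Nash equilibrium is (a3, C4).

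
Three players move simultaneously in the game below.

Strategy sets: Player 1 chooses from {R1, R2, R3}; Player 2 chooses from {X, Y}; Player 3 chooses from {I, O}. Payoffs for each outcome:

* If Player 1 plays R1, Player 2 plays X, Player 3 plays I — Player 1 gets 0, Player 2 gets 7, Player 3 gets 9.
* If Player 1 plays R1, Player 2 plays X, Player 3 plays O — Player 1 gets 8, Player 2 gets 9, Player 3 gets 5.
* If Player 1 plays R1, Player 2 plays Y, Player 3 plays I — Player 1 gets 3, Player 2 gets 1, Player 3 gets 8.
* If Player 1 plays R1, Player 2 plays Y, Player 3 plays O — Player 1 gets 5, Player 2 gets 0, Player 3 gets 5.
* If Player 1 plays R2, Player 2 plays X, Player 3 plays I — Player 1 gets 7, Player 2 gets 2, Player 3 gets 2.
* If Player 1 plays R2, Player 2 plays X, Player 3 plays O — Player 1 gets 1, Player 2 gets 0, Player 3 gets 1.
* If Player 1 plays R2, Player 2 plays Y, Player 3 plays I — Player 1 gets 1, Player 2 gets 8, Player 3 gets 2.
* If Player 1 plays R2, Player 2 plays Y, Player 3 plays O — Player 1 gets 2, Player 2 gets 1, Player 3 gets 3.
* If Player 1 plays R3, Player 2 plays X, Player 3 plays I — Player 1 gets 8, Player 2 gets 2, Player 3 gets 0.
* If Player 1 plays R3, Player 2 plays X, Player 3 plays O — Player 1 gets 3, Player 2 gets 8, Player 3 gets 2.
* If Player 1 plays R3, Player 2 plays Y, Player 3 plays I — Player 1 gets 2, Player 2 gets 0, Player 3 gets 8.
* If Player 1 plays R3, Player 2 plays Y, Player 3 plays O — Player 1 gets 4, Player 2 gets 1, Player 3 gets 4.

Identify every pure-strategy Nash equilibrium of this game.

(R1, X, I): Player 1 can switch to R2 (0 → 7). Not NE.
(R1, X, O): Player 3 can switch to I (5 → 9). Not NE.
(R1, Y, I): Player 2 can switch to X (1 → 7). Not NE.
(R1, Y, O): Player 2 can switch to X (0 → 9). Not NE.
(R2, X, I): Player 1 can switch to R3 (7 → 8). Not NE.
(R2, X, O): Player 1 can switch to R1 (1 → 8). Not NE.
(R2, Y, I): Player 1 can switch to R1 (1 → 3). Not NE.
(R2, Y, O): Player 1 can switch to R1 (2 → 5). Not NE.
(R3, X, I): Player 3 can switch to O (0 → 2). Not NE.
(R3, X, O): Player 1 can switch to R1 (3 → 8). Not NE.
(R3, Y, I): Player 1 can switch to R1 (2 → 3). Not NE.
(R3, Y, O): Player 1 can switch to R1 (4 → 5). Not NE.

This game has no pure Nash equilibrium.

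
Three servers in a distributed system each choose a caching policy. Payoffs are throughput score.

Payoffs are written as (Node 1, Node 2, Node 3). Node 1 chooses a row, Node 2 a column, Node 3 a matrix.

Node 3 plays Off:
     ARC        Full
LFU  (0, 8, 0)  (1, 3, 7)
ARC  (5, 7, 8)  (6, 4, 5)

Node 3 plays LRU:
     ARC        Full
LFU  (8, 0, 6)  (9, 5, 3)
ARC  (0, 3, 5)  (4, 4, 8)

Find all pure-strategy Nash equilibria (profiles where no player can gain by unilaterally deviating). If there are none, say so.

Node 1 against (ARC, Off): payoffs 0, 5 → best response ARC.
Node 1 against (ARC, LRU): payoffs 8, 0 → best response LFU.
Node 1 against (Full, Off): payoffs 1, 6 → best response ARC.
Node 1 against (Full, LRU): payoffs 9, 4 → best response LFU.
Node 2 against (LFU, Off): payoffs 8, 3 → best response ARC.
Node 2 against (LFU, LRU): payoffs 0, 5 → best response Full.
Node 2 against (ARC, Off): payoffs 7, 4 → best response ARC.
Node 2 against (ARC, LRU): payoffs 3, 4 → best response Full.
Node 3 against (LFU, ARC): payoffs 0, 6 → best response LRU.
Node 3 against (LFU, Full): payoffs 7, 3 → best response Off.
Node 3 against (ARC, ARC): payoffs 8, 5 → best response Off.
Node 3 against (ARC, Full): payoffs 5, 8 → best response LRU.
Mutual best responses: (ARC, ARC, Off).

The unique pure-strategy Nash equilibrium is (ARC, ARC, Off).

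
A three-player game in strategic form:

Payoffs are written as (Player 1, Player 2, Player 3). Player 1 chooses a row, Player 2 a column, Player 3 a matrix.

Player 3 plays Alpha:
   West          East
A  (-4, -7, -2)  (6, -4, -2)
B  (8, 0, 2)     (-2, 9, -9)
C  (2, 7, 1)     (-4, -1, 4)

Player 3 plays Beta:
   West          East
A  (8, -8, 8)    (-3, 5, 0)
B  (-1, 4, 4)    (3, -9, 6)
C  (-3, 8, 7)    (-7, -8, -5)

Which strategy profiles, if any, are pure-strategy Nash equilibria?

Check each profile: it is a Nash equilibrium iff no player can strictly gain by switching unilaterally.
(A, West, Alpha): Player 1 can switch to B (-4 → 8). Not NE.
(A, West, Beta): Player 2 can switch to East (-8 → 5). Not NE.
(A, East, Alpha): Player 3 can switch to Beta (-2 → 0). Not NE.
(A, East, Beta): Player 1 can switch to B (-3 → 3). Not NE.
(B, West, Alpha): Player 2 can switch to East (0 → 9). Not NE.
(B, West, Beta): Player 1 can switch to A (-1 → 8). Not NE.
(B, East, Alpha): Player 1 can switch to A (-2 → 6). Not NE.
(B, East, Beta): Player 2 can switch to West (-9 → 4). Not NE.
(C, West, Alpha): Player 1 can switch to B (2 → 8). Not NE.
(C, West, Beta): Player 1 can switch to A (-3 → 8). Not NE.
(The remaining 2 profiles each have a profitable deviation by the same check.)

No pure-strategy Nash equilibrium.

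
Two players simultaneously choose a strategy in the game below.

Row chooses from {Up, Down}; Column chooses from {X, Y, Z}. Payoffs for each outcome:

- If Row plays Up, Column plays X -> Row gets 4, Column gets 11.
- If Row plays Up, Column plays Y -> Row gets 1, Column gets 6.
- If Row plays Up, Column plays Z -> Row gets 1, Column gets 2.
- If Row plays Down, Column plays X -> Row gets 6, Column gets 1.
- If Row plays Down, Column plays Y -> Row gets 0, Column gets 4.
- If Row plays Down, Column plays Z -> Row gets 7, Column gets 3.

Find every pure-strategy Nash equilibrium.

There is no pure-strategy Nash equilibrium.

Mark each player's best response to every combination of opponents' strategies; a profile where every player is best-responding is a pure Nash equilibrium.
Row against X: payoffs 4, 6 → best response Down.
Row against Y: payoffs 1, 0 → best response Up.
Row against Z: payoffs 1, 7 → best response Down.
Column against Up: payoffs 11, 6, 2 → best response X.
Column against Down: payoffs 1, 4, 3 → best response Y.
No profile is a mutual best response for all players.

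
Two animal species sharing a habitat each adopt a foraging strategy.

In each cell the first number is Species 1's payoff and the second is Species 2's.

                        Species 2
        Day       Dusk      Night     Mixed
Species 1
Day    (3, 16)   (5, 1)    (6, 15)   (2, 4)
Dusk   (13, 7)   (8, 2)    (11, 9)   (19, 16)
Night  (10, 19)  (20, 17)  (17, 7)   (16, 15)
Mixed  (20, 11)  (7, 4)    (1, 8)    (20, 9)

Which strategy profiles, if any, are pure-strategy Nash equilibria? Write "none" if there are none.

The unique pure-strategy Nash equilibrium is (Mixed, Day).

Check each profile: it is a Nash equilibrium iff no player can strictly gain by switching unilaterally.
(Day, Day): Species 1 can switch to Dusk (3 → 13). Not NE.
(Day, Dusk): Species 1 can switch to Dusk (5 → 8). Not NE.
(Day, Night): Species 1 can switch to Dusk (6 → 11). Not NE.
(Day, Mixed): Species 1 can switch to Dusk (2 → 19). Not NE.
(Dusk, Day): Species 1 can switch to Mixed (13 → 20). Not NE.
(Dusk, Dusk): Species 1 can switch to Night (8 → 20). Not NE.
(Dusk, Night): Species 1 can switch to Night (11 → 17). Not NE.
(Dusk, Mixed): Species 1 can switch to Mixed (19 → 20). Not NE.
(Night, Day): Species 1 can switch to Dusk (10 → 13). Not NE.
(Night, Dusk): Species 2 can switch to Day (17 → 19). Not NE.
(Mixed, Day): Species 1 gets 20, best alternative 13; Species 2 gets 11, best alternative 9. No profitable deviation — NE.
(The remaining 5 profiles each have a profitable deviation by the same check.)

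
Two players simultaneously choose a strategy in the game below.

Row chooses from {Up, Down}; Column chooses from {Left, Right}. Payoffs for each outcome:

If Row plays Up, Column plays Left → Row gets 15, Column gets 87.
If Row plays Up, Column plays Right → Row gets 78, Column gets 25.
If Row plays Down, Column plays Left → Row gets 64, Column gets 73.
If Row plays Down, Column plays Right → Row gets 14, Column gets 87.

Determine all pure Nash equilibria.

There is no pure-strategy Nash equilibrium.

(Up, Left): Row can switch to Down (15 → 64). Not NE.
(Up, Right): Column can switch to Left (25 → 87). Not NE.
(Down, Left): Column can switch to Right (73 → 87). Not NE.
(Down, Right): Row can switch to Up (14 → 78). Not NE.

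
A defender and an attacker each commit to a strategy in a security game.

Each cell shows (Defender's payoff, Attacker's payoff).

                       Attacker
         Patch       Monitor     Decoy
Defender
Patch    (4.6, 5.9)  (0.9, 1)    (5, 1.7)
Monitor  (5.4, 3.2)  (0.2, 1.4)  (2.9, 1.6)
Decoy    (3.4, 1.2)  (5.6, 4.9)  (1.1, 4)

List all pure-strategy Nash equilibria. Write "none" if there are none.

(Patch, Patch): Defender can switch to Monitor (4.6 → 5.4). Not NE.
(Patch, Monitor): Defender can switch to Decoy (0.9 → 5.6). Not NE.
(Patch, Decoy): Attacker can switch to Patch (1.7 → 5.9). Not NE.
(Monitor, Patch): Defender gets 5.4, best alternative 4.6; Attacker gets 3.2, best alternative 1.6. No profitable deviation — NE.
(Monitor, Monitor): Defender can switch to Patch (0.2 → 0.9). Not NE.
(Monitor, Decoy): Defender can switch to Patch (2.9 → 5). Not NE.
(Decoy, Patch): Defender can switch to Patch (3.4 → 4.6). Not NE.
(Decoy, Monitor): Defender gets 5.6, best alternative 0.9; Attacker gets 4.9, best alternative 4. No profitable deviation — NE.
(The remaining 1 profile has a profitable deviation by the same check.)

The pure Nash equilibria are (Monitor, Patch); (Decoy, Monitor).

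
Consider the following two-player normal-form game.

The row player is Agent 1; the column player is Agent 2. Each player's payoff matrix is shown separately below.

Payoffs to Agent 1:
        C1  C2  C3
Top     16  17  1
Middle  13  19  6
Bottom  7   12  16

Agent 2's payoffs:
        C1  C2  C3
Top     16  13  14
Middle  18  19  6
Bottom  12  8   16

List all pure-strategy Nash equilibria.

(Top, C1) and (Middle, C2) and (Bottom, C3)

Mark each player's best response to every combination of opponents' strategies; a profile where every player is best-responding is a pure Nash equilibrium.
Agent 1 against C1: payoffs 16, 13, 7 → best response Top.
Agent 1 against C2: payoffs 17, 19, 12 → best response Middle.
Agent 1 against C3: payoffs 1, 6, 16 → best response Bottom.
Agent 2 against Top: payoffs 16, 13, 14 → best response C1.
Agent 2 against Middle: payoffs 18, 19, 6 → best response C2.
Agent 2 against Bottom: payoffs 12, 8, 16 → best response C3.
Mutual best responses: (Top, C1); (Middle, C2); (Bottom, C3).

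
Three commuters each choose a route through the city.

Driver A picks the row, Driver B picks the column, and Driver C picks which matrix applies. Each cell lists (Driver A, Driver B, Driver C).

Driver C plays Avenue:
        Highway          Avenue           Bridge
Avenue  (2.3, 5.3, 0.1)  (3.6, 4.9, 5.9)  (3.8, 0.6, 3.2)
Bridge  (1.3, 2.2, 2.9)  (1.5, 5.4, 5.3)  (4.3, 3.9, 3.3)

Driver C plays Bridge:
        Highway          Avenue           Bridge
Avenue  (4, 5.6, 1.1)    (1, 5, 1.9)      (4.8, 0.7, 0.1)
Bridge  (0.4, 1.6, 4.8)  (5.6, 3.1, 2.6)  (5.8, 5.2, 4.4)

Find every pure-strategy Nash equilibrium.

Pure-strategy Nash equilibria: (Avenue, Highway, Bridge) and (Bridge, Bridge, Bridge)

For each player, find the best response to each opponent profile; mutual best responses are the pure NE.
Driver A against (Highway, Avenue): payoffs 2.3, 1.3 → best response Avenue.
Driver A against (Highway, Bridge): payoffs 4, 0.4 → best response Avenue.
Driver A against (Avenue, Avenue): payoffs 3.6, 1.5 → best response Avenue.
Driver A against (Avenue, Bridge): payoffs 1, 5.6 → best response Bridge.
Driver A against (Bridge, Avenue): payoffs 3.8, 4.3 → best response Bridge.
Driver A against (Bridge, Bridge): payoffs 4.8, 5.8 → best response Bridge.
Driver B against (Avenue, Avenue): payoffs 5.3, 4.9, 0.6 → best response Highway.
Driver B against (Avenue, Bridge): payoffs 5.6, 5, 0.7 → best response Highway.
Driver B against (Bridge, Avenue): payoffs 2.2, 5.4, 3.9 → best response Avenue.
Driver B against (Bridge, Bridge): payoffs 1.6, 3.1, 5.2 → best response Bridge.
Driver C against (Avenue, Highway): payoffs 0.1, 1.1 → best response Bridge.
Driver C against (Avenue, Avenue): payoffs 5.9, 1.9 → best response Avenue.
Driver C against (Avenue, Bridge): payoffs 3.2, 0.1 → best response Avenue.
Driver C against (Bridge, Highway): payoffs 2.9, 4.8 → best response Bridge.
Driver C against (Bridge, Avenue): payoffs 5.3, 2.6 → best response Avenue.
Driver C against (Bridge, Bridge): payoffs 3.3, 4.4 → best response Bridge.
Mutual best responses: (Avenue, Highway, Bridge); (Bridge, Bridge, Bridge).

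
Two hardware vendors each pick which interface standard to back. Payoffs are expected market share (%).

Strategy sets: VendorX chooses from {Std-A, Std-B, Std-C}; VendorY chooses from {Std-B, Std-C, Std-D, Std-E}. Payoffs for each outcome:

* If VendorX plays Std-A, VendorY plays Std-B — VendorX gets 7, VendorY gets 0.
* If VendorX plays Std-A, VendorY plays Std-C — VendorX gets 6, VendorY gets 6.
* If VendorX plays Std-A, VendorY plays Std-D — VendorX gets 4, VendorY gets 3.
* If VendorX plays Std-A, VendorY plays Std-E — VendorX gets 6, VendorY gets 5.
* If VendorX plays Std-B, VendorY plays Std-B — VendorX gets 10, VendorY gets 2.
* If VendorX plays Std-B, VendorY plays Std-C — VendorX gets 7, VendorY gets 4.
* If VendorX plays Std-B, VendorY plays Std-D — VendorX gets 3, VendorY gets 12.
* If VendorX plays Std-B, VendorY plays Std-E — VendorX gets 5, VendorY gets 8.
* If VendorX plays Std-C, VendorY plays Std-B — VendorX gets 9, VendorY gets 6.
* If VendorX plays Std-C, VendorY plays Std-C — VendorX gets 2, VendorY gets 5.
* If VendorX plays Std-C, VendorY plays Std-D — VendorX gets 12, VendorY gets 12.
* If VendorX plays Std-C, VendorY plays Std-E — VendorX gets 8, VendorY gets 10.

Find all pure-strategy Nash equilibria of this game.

Check each profile: it is a Nash equilibrium iff no player can strictly gain by switching unilaterally.
(Std-A, Std-B): VendorX can switch to Std-B (7 → 10). Not NE.
(Std-A, Std-C): VendorX can switch to Std-B (6 → 7). Not NE.
(Std-A, Std-D): VendorX can switch to Std-C (4 → 12). Not NE.
(Std-A, Std-E): VendorX can switch to Std-C (6 → 8). Not NE.
(Std-B, Std-B): VendorY can switch to Std-C (2 → 4). Not NE.
(Std-B, Std-C): VendorY can switch to Std-D (4 → 12). Not NE.
(Std-B, Std-D): VendorX can switch to Std-A (3 → 4). Not NE.
(Std-B, Std-E): VendorX can switch to Std-A (5 → 6). Not NE.
(Std-C, Std-D): VendorX gets 12, best alternative 4; VendorY gets 12, best alternative 10. No profitable deviation — NE.
(The remaining 3 profiles each have a profitable deviation by the same check.)

(Std-C, Std-D)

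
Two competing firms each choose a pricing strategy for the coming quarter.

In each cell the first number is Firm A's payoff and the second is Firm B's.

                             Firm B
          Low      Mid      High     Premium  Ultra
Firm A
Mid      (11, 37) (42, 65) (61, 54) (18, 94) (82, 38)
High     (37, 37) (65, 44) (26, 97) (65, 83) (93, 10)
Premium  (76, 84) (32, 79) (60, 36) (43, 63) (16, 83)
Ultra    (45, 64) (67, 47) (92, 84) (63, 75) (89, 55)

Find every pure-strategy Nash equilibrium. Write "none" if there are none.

(Mid, Low): Firm A can switch to High (11 → 37). Not NE.
(Mid, Mid): Firm A can switch to High (42 → 65). Not NE.
(Mid, High): Firm A can switch to Ultra (61 → 92). Not NE.
(Mid, Premium): Firm A can switch to High (18 → 65). Not NE.
(Mid, Ultra): Firm A can switch to High (82 → 93). Not NE.
(High, Low): Firm A can switch to Premium (37 → 76). Not NE.
(High, Mid): Firm A can switch to Ultra (65 → 67). Not NE.
(High, High): Firm A can switch to Mid (26 → 61). Not NE.
(Premium, Low): Firm A gets 76, best alternative 45; Firm B gets 84, best alternative 83. No profitable deviation — NE.
(Ultra, High): Firm A gets 92, best alternative 61; Firm B gets 84, best alternative 75. No profitable deviation — NE.
(The remaining 10 profiles each have a profitable deviation by the same check.)

Pure-strategy Nash equilibria: (Premium, Low); (Ultra, High)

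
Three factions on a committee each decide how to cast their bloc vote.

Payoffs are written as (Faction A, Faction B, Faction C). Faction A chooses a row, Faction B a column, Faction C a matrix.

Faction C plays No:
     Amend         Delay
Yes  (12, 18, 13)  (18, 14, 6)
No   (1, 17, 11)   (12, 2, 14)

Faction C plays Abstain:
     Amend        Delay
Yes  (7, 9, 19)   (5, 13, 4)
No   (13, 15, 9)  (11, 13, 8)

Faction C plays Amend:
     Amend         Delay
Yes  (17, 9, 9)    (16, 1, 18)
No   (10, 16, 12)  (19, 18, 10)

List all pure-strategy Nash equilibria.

There is no pure-strategy Nash equilibrium.

Faction A against (Amend, No): payoffs 12, 1 → best response Yes.
Faction A against (Amend, Abstain): payoffs 7, 13 → best response No.
Faction A against (Amend, Amend): payoffs 17, 10 → best response Yes.
Faction A against (Delay, No): payoffs 18, 12 → best response Yes.
Faction A against (Delay, Abstain): payoffs 5, 11 → best response No.
Faction A against (Delay, Amend): payoffs 16, 19 → best response No.
Faction B against (Yes, No): payoffs 18, 14 → best response Amend.
Faction B against (Yes, Abstain): payoffs 9, 13 → best response Delay.
Faction B against (Yes, Amend): payoffs 9, 1 → best response Amend.
Faction B against (No, No): payoffs 17, 2 → best response Amend.
Faction B against (No, Abstain): payoffs 15, 13 → best response Amend.
Faction B against (No, Amend): payoffs 16, 18 → best response Delay.
Faction C against (Yes, Amend): payoffs 13, 19, 9 → best response Abstain.
Faction C against (Yes, Delay): payoffs 6, 4, 18 → best response Amend.
Faction C against (No, Amend): payoffs 11, 9, 12 → best response Amend.
Faction C against (No, Delay): payoffs 14, 8, 10 → best response No.
No profile is a mutual best response for all players.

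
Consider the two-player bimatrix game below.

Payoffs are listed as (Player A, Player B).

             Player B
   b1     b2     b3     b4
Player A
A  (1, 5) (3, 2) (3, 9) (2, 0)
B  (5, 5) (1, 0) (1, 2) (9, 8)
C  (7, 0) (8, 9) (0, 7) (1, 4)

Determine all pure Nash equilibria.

The pure Nash equilibria are (A, b3) and (B, b4) and (C, b2).

Player A against b1: payoffs 1, 5, 7 → best response C.
Player A against b2: payoffs 3, 1, 8 → best response C.
Player A against b3: payoffs 3, 1, 0 → best response A.
Player A against b4: payoffs 2, 9, 1 → best response B.
Player B against A: payoffs 5, 2, 9, 0 → best response b3.
Player B against B: payoffs 5, 0, 2, 8 → best response b4.
Player B against C: payoffs 0, 9, 7, 4 → best response b2.
Mutual best responses: (A, b3); (B, b4); (C, b2).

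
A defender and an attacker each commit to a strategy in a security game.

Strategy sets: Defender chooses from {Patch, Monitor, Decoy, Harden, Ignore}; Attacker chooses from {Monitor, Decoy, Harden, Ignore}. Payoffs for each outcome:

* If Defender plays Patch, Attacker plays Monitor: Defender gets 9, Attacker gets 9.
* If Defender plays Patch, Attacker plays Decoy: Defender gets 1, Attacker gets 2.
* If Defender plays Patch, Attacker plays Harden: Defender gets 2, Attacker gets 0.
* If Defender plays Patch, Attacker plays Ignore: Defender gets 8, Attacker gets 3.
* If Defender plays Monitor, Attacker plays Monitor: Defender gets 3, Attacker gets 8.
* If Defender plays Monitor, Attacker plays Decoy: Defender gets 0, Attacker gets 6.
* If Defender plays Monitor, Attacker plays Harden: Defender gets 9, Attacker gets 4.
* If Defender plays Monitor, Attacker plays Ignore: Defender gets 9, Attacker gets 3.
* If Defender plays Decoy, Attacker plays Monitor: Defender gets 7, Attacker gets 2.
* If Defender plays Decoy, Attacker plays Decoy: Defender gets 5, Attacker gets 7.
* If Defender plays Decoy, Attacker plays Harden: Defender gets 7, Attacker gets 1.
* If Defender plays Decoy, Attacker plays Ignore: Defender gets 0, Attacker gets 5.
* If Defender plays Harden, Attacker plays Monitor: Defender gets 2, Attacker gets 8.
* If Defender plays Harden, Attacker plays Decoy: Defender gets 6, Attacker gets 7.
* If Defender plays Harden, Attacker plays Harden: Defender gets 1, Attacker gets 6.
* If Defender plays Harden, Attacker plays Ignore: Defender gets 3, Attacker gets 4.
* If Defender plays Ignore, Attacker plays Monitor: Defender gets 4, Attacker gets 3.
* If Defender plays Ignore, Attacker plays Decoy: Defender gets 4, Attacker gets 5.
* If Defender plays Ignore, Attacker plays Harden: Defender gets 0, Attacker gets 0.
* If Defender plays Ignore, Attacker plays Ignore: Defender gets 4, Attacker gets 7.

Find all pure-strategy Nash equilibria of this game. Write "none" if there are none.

The unique pure-strategy Nash equilibrium is (Patch, Monitor).

For each player, find the best response to each opponent profile; mutual best responses are the pure NE.
Defender against Monitor: payoffs 9, 3, 7, 2, 4 → best response Patch.
Defender against Decoy: payoffs 1, 0, 5, 6, 4 → best response Harden.
Defender against Harden: payoffs 2, 9, 7, 1, 0 → best response Monitor.
Defender against Ignore: payoffs 8, 9, 0, 3, 4 → best response Monitor.
Attacker against Patch: payoffs 9, 2, 0, 3 → best response Monitor.
Attacker against Monitor: payoffs 8, 6, 4, 3 → best response Monitor.
Attacker against Decoy: payoffs 2, 7, 1, 5 → best response Decoy.
Attacker against Harden: payoffs 8, 7, 6, 4 → best response Monitor.
Attacker against Ignore: payoffs 3, 5, 0, 7 → best response Ignore.
Mutual best responses: (Patch, Monitor).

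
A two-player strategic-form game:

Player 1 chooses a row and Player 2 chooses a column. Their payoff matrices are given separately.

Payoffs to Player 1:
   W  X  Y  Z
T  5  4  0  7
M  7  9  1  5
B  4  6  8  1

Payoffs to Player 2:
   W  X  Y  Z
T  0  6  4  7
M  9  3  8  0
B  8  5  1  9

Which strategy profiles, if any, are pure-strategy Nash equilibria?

The pure Nash equilibria are (T, Z); (M, W).

Mark each player's best response to every combination of opponents' strategies; a profile where every player is best-responding is a pure Nash equilibrium.
Player 1 against W: payoffs 5, 7, 4 → best response M.
Player 1 against X: payoffs 4, 9, 6 → best response M.
Player 1 against Y: payoffs 0, 1, 8 → best response B.
Player 1 against Z: payoffs 7, 5, 1 → best response T.
Player 2 against T: payoffs 0, 6, 4, 7 → best response Z.
Player 2 against M: payoffs 9, 3, 8, 0 → best response W.
Player 2 against B: payoffs 8, 5, 1, 9 → best response Z.
Mutual best responses: (T, Z); (M, W).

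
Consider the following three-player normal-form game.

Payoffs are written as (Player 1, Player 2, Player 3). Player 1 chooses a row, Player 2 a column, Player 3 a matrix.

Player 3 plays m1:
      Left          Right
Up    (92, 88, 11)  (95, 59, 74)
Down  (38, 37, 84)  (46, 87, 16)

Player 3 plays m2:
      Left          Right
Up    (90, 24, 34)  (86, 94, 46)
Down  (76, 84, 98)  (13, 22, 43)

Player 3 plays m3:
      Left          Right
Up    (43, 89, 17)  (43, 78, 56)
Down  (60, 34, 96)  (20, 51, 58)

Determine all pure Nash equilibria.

For each player, find the best response to each opponent profile; mutual best responses are the pure NE.
Player 1 against (Left, m1): payoffs 92, 38 → best response Up.
Player 1 against (Left, m2): payoffs 90, 76 → best response Up.
Player 1 against (Left, m3): payoffs 43, 60 → best response Down.
Player 1 against (Right, m1): payoffs 95, 46 → best response Up.
Player 1 against (Right, m2): payoffs 86, 13 → best response Up.
Player 1 against (Right, m3): payoffs 43, 20 → best response Up.
Player 2 against (Up, m1): payoffs 88, 59 → best response Left.
Player 2 against (Up, m2): payoffs 24, 94 → best response Right.
Player 2 against (Up, m3): payoffs 89, 78 → best response Left.
Player 2 against (Down, m1): payoffs 37, 87 → best response Right.
Player 2 against (Down, m2): payoffs 84, 22 → best response Left.
Player 2 against (Down, m3): payoffs 34, 51 → best response Right.
Player 3 against (Up, Left): payoffs 11, 34, 17 → best response m2.
Player 3 against (Up, Right): payoffs 74, 46, 56 → best response m1.
Player 3 against (Down, Left): payoffs 84, 98, 96 → best response m2.
Player 3 against (Down, Right): payoffs 16, 43, 58 → best response m3.
No profile is a mutual best response for all players.

none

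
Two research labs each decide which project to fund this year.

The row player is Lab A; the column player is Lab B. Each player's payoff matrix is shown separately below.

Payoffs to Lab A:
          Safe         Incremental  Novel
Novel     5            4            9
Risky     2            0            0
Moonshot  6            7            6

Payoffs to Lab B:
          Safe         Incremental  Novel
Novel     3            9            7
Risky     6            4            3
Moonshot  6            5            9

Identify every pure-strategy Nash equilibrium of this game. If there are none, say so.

Lab A against Safe: payoffs 5, 2, 6 → best response Moonshot.
Lab A against Incremental: payoffs 4, 0, 7 → best response Moonshot.
Lab A against Novel: payoffs 9, 0, 6 → best response Novel.
Lab B against Novel: payoffs 3, 9, 7 → best response Incremental.
Lab B against Risky: payoffs 6, 4, 3 → best response Safe.
Lab B against Moonshot: payoffs 6, 5, 9 → best response Novel.
No profile is a mutual best response for all players.

No pure-strategy Nash equilibrium.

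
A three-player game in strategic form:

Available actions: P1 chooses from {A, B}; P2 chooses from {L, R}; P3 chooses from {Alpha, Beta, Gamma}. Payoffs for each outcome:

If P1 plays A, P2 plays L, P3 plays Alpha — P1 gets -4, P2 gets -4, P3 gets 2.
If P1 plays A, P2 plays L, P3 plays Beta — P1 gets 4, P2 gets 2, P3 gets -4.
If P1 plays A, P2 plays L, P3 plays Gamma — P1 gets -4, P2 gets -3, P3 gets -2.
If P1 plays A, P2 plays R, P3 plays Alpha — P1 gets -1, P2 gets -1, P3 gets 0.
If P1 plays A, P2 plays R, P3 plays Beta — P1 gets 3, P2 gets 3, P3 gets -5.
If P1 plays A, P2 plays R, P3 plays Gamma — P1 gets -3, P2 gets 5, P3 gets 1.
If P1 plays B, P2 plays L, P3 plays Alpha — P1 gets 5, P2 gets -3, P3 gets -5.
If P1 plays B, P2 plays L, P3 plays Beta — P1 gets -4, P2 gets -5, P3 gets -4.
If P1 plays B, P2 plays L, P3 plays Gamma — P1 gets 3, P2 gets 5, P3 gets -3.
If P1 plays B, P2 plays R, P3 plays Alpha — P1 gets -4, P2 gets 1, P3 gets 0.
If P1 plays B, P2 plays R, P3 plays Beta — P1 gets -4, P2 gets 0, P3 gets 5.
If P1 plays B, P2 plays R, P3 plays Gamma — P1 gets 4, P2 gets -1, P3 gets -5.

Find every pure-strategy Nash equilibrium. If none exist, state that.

For each player, find the best response to each opponent profile; mutual best responses are the pure NE.
P1 against (L, Alpha): payoffs -4, 5 → best response B.
P1 against (L, Beta): payoffs 4, -4 → best response A.
P1 against (L, Gamma): payoffs -4, 3 → best response B.
P1 against (R, Alpha): payoffs -1, -4 → best response A.
P1 against (R, Beta): payoffs 3, -4 → best response A.
P1 against (R, Gamma): payoffs -3, 4 → best response B.
P2 against (A, Alpha): payoffs -4, -1 → best response R.
P2 against (A, Beta): payoffs 2, 3 → best response R.
P2 against (A, Gamma): payoffs -3, 5 → best response R.
P2 against (B, Alpha): payoffs -3, 1 → best response R.
P2 against (B, Beta): payoffs -5, 0 → best response R.
P2 against (B, Gamma): payoffs 5, -1 → best response L.
P3 against (A, L): payoffs 2, -4, -2 → best response Alpha.
P3 against (A, R): payoffs 0, -5, 1 → best response Gamma.
P3 against (B, L): payoffs -5, -4, -3 → best response Gamma.
P3 against (B, R): payoffs 0, 5, -5 → best response Beta.
Mutual best responses: (B, L, Gamma).

The unique pure-strategy Nash equilibrium is (B, L, Gamma).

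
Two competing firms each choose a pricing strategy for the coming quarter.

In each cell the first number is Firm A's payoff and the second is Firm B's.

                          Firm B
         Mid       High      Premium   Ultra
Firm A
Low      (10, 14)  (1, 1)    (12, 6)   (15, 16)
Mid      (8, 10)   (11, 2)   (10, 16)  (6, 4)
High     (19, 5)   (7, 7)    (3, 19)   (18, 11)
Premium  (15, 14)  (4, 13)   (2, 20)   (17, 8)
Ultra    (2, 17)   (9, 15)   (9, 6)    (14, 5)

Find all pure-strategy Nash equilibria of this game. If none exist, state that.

No pure-strategy Nash equilibrium.

Firm A against Mid: payoffs 10, 8, 19, 15, 2 → best response High.
Firm A against High: payoffs 1, 11, 7, 4, 9 → best response Mid.
Firm A against Premium: payoffs 12, 10, 3, 2, 9 → best response Low.
Firm A against Ultra: payoffs 15, 6, 18, 17, 14 → best response High.
Firm B against Low: payoffs 14, 1, 6, 16 → best response Ultra.
Firm B against Mid: payoffs 10, 2, 16, 4 → best response Premium.
Firm B against High: payoffs 5, 7, 19, 11 → best response Premium.
Firm B against Premium: payoffs 14, 13, 20, 8 → best response Premium.
Firm B against Ultra: payoffs 17, 15, 6, 5 → best response Mid.
No profile is a mutual best response for all players.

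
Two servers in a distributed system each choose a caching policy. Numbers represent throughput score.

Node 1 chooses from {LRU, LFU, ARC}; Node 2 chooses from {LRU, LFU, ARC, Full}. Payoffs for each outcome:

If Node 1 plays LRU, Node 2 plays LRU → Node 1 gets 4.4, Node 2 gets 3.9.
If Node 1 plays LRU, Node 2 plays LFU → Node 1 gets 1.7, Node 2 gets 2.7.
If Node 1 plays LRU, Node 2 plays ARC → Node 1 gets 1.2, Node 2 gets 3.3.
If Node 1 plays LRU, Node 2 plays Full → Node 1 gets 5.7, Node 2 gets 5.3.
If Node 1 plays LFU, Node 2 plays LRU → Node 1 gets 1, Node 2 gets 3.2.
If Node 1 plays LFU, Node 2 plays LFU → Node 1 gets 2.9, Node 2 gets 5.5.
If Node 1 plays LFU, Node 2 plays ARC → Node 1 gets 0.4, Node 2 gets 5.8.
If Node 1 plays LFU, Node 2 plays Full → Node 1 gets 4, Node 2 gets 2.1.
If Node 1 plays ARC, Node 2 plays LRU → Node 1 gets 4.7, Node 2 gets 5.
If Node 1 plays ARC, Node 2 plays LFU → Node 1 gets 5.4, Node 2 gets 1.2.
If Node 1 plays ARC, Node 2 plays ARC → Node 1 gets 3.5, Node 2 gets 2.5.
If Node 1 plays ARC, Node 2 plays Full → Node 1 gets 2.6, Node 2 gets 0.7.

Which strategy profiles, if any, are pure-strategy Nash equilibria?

Mark each player's best response to every combination of opponents' strategies; a profile where every player is best-responding is a pure Nash equilibrium.
Node 1 against LRU: payoffs 4.4, 1, 4.7 → best response ARC.
Node 1 against LFU: payoffs 1.7, 2.9, 5.4 → best response ARC.
Node 1 against ARC: payoffs 1.2, 0.4, 3.5 → best response ARC.
Node 1 against Full: payoffs 5.7, 4, 2.6 → best response LRU.
Node 2 against LRU: payoffs 3.9, 2.7, 3.3, 5.3 → best response Full.
Node 2 against LFU: payoffs 3.2, 5.5, 5.8, 2.1 → best response ARC.
Node 2 against ARC: payoffs 5, 1.2, 2.5, 0.7 → best response LRU.
Mutual best responses: (LRU, Full); (ARC, LRU).

The pure Nash equilibria are (LRU, Full) and (ARC, LRU).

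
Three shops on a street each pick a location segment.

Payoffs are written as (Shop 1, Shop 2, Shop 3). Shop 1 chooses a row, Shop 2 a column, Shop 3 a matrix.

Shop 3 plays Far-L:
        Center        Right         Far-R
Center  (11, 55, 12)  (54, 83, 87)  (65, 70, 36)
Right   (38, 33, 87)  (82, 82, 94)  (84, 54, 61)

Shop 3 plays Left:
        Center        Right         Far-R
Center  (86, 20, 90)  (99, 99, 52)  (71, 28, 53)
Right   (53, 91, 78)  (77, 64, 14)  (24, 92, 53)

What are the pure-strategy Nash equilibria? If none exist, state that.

Pure NE: (Right, Right, Far-L)

For each player, find the best response to each opponent profile; mutual best responses are the pure NE.
Shop 1 against (Center, Far-L): payoffs 11, 38 → best response Right.
Shop 1 against (Center, Left): payoffs 86, 53 → best response Center.
Shop 1 against (Right, Far-L): payoffs 54, 82 → best response Right.
Shop 1 against (Right, Left): payoffs 99, 77 → best response Center.
Shop 1 against (Far-R, Far-L): payoffs 65, 84 → best response Right.
Shop 1 against (Far-R, Left): payoffs 71, 24 → best response Center.
Shop 2 against (Center, Far-L): payoffs 55, 83, 70 → best response Right.
Shop 2 against (Center, Left): payoffs 20, 99, 28 → best response Right.
Shop 2 against (Right, Far-L): payoffs 33, 82, 54 → best response Right.
Shop 2 against (Right, Left): payoffs 91, 64, 92 → best response Far-R.
Shop 3 against (Center, Center): payoffs 12, 90 → best response Left.
Shop 3 against (Center, Right): payoffs 87, 52 → best response Far-L.
Shop 3 against (Center, Far-R): payoffs 36, 53 → best response Left.
Shop 3 against (Right, Center): payoffs 87, 78 → best response Far-L.
Shop 3 against (Right, Right): payoffs 94, 14 → best response Far-L.
Shop 3 against (Right, Far-R): payoffs 61, 53 → best response Far-L.
Mutual best responses: (Right, Right, Far-L).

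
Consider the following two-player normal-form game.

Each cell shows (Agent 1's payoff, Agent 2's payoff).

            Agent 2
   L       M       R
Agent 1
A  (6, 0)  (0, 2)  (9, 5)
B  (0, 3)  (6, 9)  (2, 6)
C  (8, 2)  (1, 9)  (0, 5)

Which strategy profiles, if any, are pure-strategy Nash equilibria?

Pure-strategy Nash equilibria: (A, R) and (B, M)

For each player, find the best response to each opponent profile; mutual best responses are the pure NE.
Agent 1 against L: payoffs 6, 0, 8 → best response C.
Agent 1 against M: payoffs 0, 6, 1 → best response B.
Agent 1 against R: payoffs 9, 2, 0 → best response A.
Agent 2 against A: payoffs 0, 2, 5 → best response R.
Agent 2 against B: payoffs 3, 9, 6 → best response M.
Agent 2 against C: payoffs 2, 9, 5 → best response M.
Mutual best responses: (A, R); (B, M).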